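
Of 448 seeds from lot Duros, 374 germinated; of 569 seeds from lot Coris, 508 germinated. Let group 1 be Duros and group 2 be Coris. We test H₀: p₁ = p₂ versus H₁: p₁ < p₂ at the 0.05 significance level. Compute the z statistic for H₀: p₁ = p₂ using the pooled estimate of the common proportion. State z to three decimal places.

p̂₁ = 374/448 ≈ 0.83482, p̂₂ = 508/569 ≈ 0.89279.
Pooled p̂ = (374+508)/(448+569) = 882/1017 = 0.86726.
SE = √(0.115123 × 0.00398961) = 0.02143.
z = (0.83482 − 0.89279)/0.02143 = -0.05797/0.02143 = -2.705.
p-value = P(Z < -2.705) ≈ 0.0034. With α = 0.05, reject H₀.

z = -2.705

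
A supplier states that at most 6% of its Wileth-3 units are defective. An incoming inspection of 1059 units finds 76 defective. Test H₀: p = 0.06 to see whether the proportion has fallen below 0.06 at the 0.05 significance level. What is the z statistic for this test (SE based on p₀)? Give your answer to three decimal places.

p̂ = 76/1059 = 0.07177.
SE = √(p₀(1−p₀)/n) = √(0.0564/1059) = 0.00730.
z = (0.07177 − 0.06)/0.00730 = 0.01177/0.00730 = 1.612.
p-value = P(Z < 1.612) ≈ 0.9465; since p > α = 0.05, fail to reject H₀.

z = 1.612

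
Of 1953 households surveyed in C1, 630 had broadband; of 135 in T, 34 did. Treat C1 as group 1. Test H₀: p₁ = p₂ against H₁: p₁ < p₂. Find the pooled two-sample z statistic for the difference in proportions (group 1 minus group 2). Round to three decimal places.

p̂₁ = 630/1953 = 0.32258, p̂₂ = 34/135 = 0.25185.
Pooled p̂ = (630+34)/(1953+135) = 664/2088 = 0.31801.
SE = √(0.216879 × 0.00791944) = 0.04144.
z = (0.32258 − 0.25185)/0.04144 = 0.07073/0.04144 = 1.707.
p-value = P(Z < 1.707) ≈ 0.9561.

z = 1.707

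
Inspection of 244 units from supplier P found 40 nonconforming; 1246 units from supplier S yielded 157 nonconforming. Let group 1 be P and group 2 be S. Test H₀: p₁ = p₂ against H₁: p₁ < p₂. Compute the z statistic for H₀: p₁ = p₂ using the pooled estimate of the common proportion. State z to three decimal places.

p̂₁ = 40/244 = 0.16393, p̂₂ = 157/1246 = 0.12600.
Pooled p̂ = (40+157)/(244+1246) = 197/1490 = 0.13221.
SE = √(p̂(1−p̂)(1/n₁+1/n₂)) = √(0.13221·0.86779·0.00490093) = √(0.000562303) = 0.02371.
z = (0.16393 − 0.12600)/0.02371 = 0.03793/0.02371 = 1.600.
p-value = P(Z < 1.600) ≈ 0.9452.

z = 1.600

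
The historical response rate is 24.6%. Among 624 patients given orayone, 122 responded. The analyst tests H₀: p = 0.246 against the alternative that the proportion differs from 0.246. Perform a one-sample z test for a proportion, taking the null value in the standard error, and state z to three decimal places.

p̂ = 122/624 ≈ 0.195513.
SE = √(p₀(1−p₀)/n) = √(0.18548/624) = 0.017241.
z = (0.195513 − 0.246)/0.017241 = -0.050487/0.017241 = -2.928.
p-value = 2·P(Z > 2.928) ≈ 0.0034.

z = -2.928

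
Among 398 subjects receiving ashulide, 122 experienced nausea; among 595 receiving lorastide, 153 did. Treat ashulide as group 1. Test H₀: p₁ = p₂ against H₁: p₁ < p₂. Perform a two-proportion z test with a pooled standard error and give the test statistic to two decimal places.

z = 1.70

p̂₁ = 122/398 = 0.3065, p̂₂ = 153/595 = 0.2571.
Pooled p̂ = (122+153)/(398+595) = 275/993 = 0.2769.
SE = √(0.200244 × 0.00419324) = 0.0290.
z = (0.3065 − 0.2571)/0.0290 = 0.0494/0.0290 = 1.70.
p-value = P(Z < 1.704) ≈ 0.9559.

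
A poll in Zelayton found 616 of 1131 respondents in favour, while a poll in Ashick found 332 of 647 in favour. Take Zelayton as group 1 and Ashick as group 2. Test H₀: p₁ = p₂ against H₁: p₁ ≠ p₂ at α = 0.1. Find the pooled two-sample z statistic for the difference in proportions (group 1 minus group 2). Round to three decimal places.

p̂₁ = 616/1131 ≈ 0.54465, p̂₂ = 332/647 ≈ 0.51314.
Pooled p̂ = (616+332)/(1131+647) = 948/1778 = 0.53318.
SE = √(p̂(1−p̂)(1/n₁+1/n₂)) = √(0.53318·0.46682·0.00242977) = √(0.000604767) = 0.02459.
z = (0.54465 − 0.51314)/0.02459 = 0.03151/0.02459 = 1.281.
p-value = 2·P(Z > 1.281) ≈ 0.2000, so at α = 0.1 we fail to reject H₀.

z = 1.281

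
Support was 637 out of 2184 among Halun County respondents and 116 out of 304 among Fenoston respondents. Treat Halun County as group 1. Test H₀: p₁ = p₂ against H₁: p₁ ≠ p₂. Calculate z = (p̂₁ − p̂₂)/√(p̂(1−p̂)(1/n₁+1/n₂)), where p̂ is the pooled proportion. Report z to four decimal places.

z = -3.1971

p̂₁ = 637/2184 ≈ 0.291667, p̂₂ = 116/304 ≈ 0.381579.
Pooled p̂ = (637+116)/(2184+304) = 753/2488 = 0.302653.
SE = √(0.211054 × 0.00374735) = 0.028123.
z = (0.291667 − 0.381579)/0.028123 = -0.089912/0.028123 = -3.1971.
Two-sided p-value ≈ 2·Φ(−3.197) = 0.0014.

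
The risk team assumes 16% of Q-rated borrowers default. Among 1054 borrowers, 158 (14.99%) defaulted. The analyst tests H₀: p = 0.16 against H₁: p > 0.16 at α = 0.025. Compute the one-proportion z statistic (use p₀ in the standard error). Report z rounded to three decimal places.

z = -0.894

p̂ = 158/1054 = 0.14991.
SE = √(p₀(1−p₀)/n) = √(0.1344/1054) = 0.01129.
z = (0.14991 − 0.16)/0.01129 = -0.01009/0.01129 = -0.894.
p-value = P(Z > -0.894) ≈ 0.8143; since p > α = 0.025, fail to reject H₀.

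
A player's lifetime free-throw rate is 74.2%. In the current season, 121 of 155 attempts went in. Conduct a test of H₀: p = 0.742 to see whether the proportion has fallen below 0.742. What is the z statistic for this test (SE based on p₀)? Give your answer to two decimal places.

z = 1.10

p̂ = 121/155 = 0.7806.
Under H₀, SE = √(0.742·0.258/155) = √(0.00123507) = 0.0351.
z = (0.7806 − 0.742)/0.0351 = 0.0386/0.0351 = 1.10.
p-value = P(Z < 1.100) ≈ 0.8643.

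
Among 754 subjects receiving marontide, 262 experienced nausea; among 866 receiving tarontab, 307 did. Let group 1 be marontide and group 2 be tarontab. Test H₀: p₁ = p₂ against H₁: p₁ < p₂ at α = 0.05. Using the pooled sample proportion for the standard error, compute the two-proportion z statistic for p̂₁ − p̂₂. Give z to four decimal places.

p̂₁ = 262/754 = 0.347480, p̂₂ = 307/866 = 0.354503.
Pooled p̂ = (262+307)/(754+866) = 569/1620 = 0.351235.
SE = √(p̂(1−p̂)(1/n₁+1/n₂)) = √(0.351235·0.648765·0.00248099) = √(0.000565341) = 0.023777.
z = (0.347480 − 0.354503)/0.023777 = -0.007023/0.023777 = -0.2954.
p-value = P(Z < -0.295) ≈ 0.3838, so at α = 0.05 we fail to reject H₀.

z = -0.2954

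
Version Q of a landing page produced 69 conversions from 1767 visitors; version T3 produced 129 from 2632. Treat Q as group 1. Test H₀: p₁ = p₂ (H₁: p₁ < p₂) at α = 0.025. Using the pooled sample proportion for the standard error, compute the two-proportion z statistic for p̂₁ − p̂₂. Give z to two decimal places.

p̂₁ = 69/1767 ≈ 0.0390, p̂₂ = 129/2632 ≈ 0.0490.
Pooled p̂ = (69+129)/(1767+2632) = 198/4399 = 0.0450.
SE = √(p̂(1−p̂)(1/n₁+1/n₂)) = √(0.0450·0.9550·0.00094587) = √(4.06576e-05) = 0.0064.
z = (0.0390 − 0.0490)/0.0064 = -0.0100/0.0064 = -1.56.
p-value = P(Z < -1.562) ≈ 0.0591. With α = 0.025, fail to reject H₀.

z = -1.56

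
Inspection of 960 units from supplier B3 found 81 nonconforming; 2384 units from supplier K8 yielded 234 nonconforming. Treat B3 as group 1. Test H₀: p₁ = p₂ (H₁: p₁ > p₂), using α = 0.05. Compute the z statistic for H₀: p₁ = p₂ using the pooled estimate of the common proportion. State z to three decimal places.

z = -1.234

p̂₁ = 81/960 = 0.084375, p̂₂ = 234/2384 = 0.098154.
Pooled p̂ = (81+234)/(960+2384) = 315/3344 = 0.094199.
SE = √(0.0853252 × 0.00146113) = 0.011166.
z = (0.084375 − 0.098154)/0.011166 = -0.013779/0.011166 = -1.234.
p-value = P(Z > -1.234) ≈ 0.8914. With α = 0.05, fail to reject H₀.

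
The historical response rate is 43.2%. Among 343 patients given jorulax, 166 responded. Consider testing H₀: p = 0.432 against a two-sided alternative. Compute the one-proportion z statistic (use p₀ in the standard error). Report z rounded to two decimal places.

p̂ = 166/343 = 0.48397.
Under H₀, SE = √(0.432·0.568/343) = √(0.000715382) = 0.02675.
z = (0.48397 − 0.432)/0.02675 = 0.05197/0.02675 = 1.94.
Two-sided p-value ≈ 2·Φ(−1.943) = 0.0520.

z = 1.94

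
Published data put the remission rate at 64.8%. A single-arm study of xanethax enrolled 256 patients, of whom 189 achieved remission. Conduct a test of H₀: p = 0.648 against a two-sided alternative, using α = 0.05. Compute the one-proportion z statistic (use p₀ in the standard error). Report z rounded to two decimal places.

p̂ = 189/256 ≈ 0.73828.
Standard error under H₀: √(0.648×0.352/256) = 0.02985.
z = (0.73828 − 0.648)/0.02985 = 0.09028/0.02985 = 3.02.
p-value = 2·P(Z > 3.025) ≈ 0.0025; since p < α = 0.05, reject H₀.

z = 3.02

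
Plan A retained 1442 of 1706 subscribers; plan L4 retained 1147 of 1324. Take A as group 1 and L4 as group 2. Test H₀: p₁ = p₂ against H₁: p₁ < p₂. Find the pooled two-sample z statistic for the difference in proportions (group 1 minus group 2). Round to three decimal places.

z = -1.631

p̂₁ = 1442/1706 ≈ 0.845252, p̂₂ = 1147/1324 ≈ 0.866314.
Pooled p̂ = (1442+1147)/(1706+1324) = 2589/3030 = 0.854455.
SE = √(p̂(1−p̂)(1/n₁+1/n₂)) = √(0.854455·0.145545·0.00134145) = √(0.000166825) = 0.012916.
z = (0.845252 − 0.866314)/0.012916 = -0.021062/0.012916 = -1.631.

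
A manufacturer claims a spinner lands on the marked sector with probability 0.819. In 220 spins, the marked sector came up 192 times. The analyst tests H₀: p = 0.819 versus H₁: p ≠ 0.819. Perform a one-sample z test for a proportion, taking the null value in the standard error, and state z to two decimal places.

z = 2.07

p̂ = 192/220 = 0.8727.
Standard error under H₀: √(0.819×0.181/220) = 0.0260.
z = (0.8727 − 0.819)/0.0260 = 0.0537/0.0260 = 2.07.
p-value = 2·P(Z > 2.070) ≈ 0.0385.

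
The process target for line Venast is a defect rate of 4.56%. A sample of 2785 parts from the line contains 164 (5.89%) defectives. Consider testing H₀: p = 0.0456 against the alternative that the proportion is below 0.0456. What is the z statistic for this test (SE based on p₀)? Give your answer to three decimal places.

p̂ = 164/2785 = 0.058887.
Under H₀, SE = √(0.0456·0.9544/2785) = √(1.56268e-05) = 0.003953.
z = (0.058887 − 0.0456)/0.003953 = 0.013287/0.003953 = 3.361.

z = 3.361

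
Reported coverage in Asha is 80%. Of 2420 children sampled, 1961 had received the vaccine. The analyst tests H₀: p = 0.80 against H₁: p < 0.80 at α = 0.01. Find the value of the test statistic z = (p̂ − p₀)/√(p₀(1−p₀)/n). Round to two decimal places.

z = 1.27

p̂ = 1961/2420 ≈ 0.8103.
Under H₀, SE = √(0.8·0.2/2420) = √(6.61157e-05) = 0.0081.
z = (0.8103 − 0.8)/0.0081 = 0.0103/0.0081 = 1.27.
p-value = P(Z < 1.270) ≈ 0.8980, so at α = 0.01 we fail to reject H₀.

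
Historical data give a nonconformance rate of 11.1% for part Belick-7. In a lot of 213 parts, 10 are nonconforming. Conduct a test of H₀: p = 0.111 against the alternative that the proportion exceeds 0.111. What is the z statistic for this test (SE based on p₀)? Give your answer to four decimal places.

p̂ = 10/213 = 0.046948.
Standard error under H₀: √(0.111×0.889/213) = 0.021524.
z = (0.046948 − 0.111)/0.021524 = -0.064052/0.021524 = -2.9758.
p-value = P(Z > -2.976) ≈ 0.9985.

z = -2.9758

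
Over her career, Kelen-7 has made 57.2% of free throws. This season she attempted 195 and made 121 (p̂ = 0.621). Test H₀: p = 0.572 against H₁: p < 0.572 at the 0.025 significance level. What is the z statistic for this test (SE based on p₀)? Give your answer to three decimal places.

z = 1.369

p̂ = 121/195 ≈ 0.62051.
Standard error under H₀: √(0.572×0.428/195) = 0.03543.
z = (0.62051 − 0.572)/0.03543 = 0.04851/0.03543 = 1.369.
p-value = P(Z < 1.369) ≈ 0.9145; since p > α = 0.025, fail to reject H₀.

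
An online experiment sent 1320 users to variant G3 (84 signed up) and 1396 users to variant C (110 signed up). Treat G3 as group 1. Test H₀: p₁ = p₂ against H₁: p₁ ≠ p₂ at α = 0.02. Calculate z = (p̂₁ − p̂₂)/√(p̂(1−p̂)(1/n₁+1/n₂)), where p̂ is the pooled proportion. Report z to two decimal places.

z = -1.53

p̂₁ = 84/1320 ≈ 0.06364, p̂₂ = 110/1396 ≈ 0.07880.
Pooled p̂ = (84+110)/(1320+1396) = 194/2716 = 0.07143.
SE = √(0.0663265 × 0.00147391) = 0.00989.
z = (0.06364 − 0.07880)/0.00989 = -0.01516/0.00989 = -1.53.
p-value = 2·P(Z > 1.533) ≈ 0.1252, so at α = 0.02 we fail to reject H₀.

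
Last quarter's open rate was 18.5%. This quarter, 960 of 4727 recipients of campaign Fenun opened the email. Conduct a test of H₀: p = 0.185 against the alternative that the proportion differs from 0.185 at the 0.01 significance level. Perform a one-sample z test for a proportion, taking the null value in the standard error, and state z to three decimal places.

p̂ = 960/4727 = 0.203089.
Under H₀, SE = √(0.185·0.815/4727) = √(3.18966e-05) = 0.005648.
z = (0.203089 − 0.185)/0.005648 = 0.018089/0.005648 = 3.203.
Two-sided p-value ≈ 2·Φ(−3.203) = 0.0014; since p < α = 0.01, reject H₀.

z = 3.203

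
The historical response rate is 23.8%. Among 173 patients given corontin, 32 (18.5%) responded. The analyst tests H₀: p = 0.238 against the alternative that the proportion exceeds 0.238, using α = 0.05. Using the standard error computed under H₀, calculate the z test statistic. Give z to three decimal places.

z = -1.638

p̂ = 32/173 = 0.18497.
SE = √(p₀(1−p₀)/n) = √(0.18136/173) = 0.03238.
z = (0.18497 − 0.238)/0.03238 = -0.05303/0.03238 = -1.638.
p-value = P(Z > -1.638) ≈ 0.9493, so at α = 0.05 we fail to reject H₀.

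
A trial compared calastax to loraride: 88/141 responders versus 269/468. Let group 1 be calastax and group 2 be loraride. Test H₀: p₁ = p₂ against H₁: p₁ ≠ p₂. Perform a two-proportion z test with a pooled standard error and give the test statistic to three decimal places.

z = 1.043

p̂₁ = 88/141 ≈ 0.624113, p̂₂ = 269/468 ≈ 0.574786.
Pooled p̂ = (88+269)/(141+468) = 357/609 = 0.586207.
SE = √(0.242568 × 0.00922895) = 0.047314.
z = (0.624113 − 0.574786)/0.047314 = 0.049327/0.047314 = 1.043.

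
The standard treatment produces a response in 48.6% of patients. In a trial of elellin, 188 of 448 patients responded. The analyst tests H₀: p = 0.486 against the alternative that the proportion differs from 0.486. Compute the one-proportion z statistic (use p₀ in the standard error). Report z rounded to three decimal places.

p̂ = 188/448 = 0.419643.
Under H₀, SE = √(0.486·0.514/448) = √(0.000557598) = 0.023614.
z = (0.419643 − 0.486)/0.023614 = -0.066357/0.023614 = -2.810.
p-value = 2·P(Z > 2.810) ≈ 0.0050.

z = -2.810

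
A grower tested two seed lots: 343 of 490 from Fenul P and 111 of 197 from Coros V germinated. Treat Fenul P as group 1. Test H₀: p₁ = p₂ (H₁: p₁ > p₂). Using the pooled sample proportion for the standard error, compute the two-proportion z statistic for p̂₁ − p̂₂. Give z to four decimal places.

z = 3.4189

p̂₁ = 343/490 = 0.700000, p̂₂ = 111/197 = 0.563452.
Pooled p̂ = (343+111)/(490+197) = 454/687 = 0.660844.
SE = √(p̂(1−p̂)(1/n₁+1/n₂)) = √(0.660844·0.339156·0.00711696) = √(0.00159512) = 0.039939.
z = (0.700000 − 0.563452)/0.039939 = 0.136548/0.039939 = 3.4189.
p-value = P(Z > 3.419) ≈ 0.0003.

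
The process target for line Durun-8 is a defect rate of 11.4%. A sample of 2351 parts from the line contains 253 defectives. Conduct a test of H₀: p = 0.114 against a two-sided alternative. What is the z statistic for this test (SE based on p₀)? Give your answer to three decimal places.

z = -0.974

p̂ = 253/2351 ≈ 0.107614.
SE = √(p₀(1−p₀)/n) = √(0.101/2351) = 0.006555.
z = (0.107614 − 0.114)/0.006555 = -0.006386/0.006555 = -0.974.
p-value = 2·P(Z > 0.974) ≈ 0.3299.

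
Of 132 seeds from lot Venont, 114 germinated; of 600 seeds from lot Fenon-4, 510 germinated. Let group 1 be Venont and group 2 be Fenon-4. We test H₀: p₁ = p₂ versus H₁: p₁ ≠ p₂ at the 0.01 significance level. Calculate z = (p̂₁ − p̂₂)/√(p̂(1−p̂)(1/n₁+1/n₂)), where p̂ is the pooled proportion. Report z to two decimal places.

z = 0.40

p̂₁ = 114/132 = 0.8636, p̂₂ = 510/600 = 0.8500.
Pooled p̂ = (114+510)/(132+600) = 624/732 = 0.8525.
SE = √(0.125773 × 0.00924242) = 0.0341.
z = (0.8636 − 0.8500)/0.0341 = 0.0136/0.0341 = 0.40.
p-value = 2·P(Z > 0.400) ≈ 0.6892. With α = 0.01, fail to reject H₀.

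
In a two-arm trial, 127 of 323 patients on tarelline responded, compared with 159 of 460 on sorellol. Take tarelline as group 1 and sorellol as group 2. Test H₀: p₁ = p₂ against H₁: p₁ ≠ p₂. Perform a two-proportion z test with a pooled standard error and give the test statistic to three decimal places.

z = 1.360

p̂₁ = 127/323 = 0.39319, p̂₂ = 159/460 = 0.34565.
Pooled p̂ = (127+159)/(323+460) = 286/783 = 0.36526.
SE = √(p̂(1−p̂)(1/n₁+1/n₂)) = √(0.36526·0.63474·0.00526989) = √(0.0012218) = 0.03495.
z = (0.39319 − 0.34565)/0.03495 = 0.04754/0.03495 = 1.360.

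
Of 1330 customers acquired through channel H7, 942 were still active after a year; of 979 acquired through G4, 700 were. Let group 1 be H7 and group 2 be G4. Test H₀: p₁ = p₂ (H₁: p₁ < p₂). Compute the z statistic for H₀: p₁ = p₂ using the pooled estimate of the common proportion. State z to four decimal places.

p̂₁ = 942/1330 = 0.7082707, p̂₂ = 700/979 = 0.7150153.
Pooled p̂ = (942+700)/(1330+979) = 1642/2309 = 0.7111304.
SE = √(0.205424 × 0.00177333) = 0.0190862.
z = (0.7082707 − 0.7150153)/0.0190862 = -0.0067446/0.0190862 = -0.3534.
p-value = P(Z < -0.353) ≈ 0.3619.

z = -0.3534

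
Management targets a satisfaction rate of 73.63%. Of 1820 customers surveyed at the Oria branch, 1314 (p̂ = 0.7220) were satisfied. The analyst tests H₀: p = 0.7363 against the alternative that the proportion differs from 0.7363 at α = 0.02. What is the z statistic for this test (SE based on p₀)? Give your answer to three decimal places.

z = -1.387

p̂ = 1314/1820 = 0.721978.
SE = √(p₀(1−p₀)/n) = √(0.19416/1820) = 0.010329.
z = (0.721978 − 0.7363)/0.010329 = -0.014322/0.010329 = -1.387.
Two-sided p-value ≈ 2·Φ(−1.387) = 0.1656, so at α = 0.02 we fail to reject H₀.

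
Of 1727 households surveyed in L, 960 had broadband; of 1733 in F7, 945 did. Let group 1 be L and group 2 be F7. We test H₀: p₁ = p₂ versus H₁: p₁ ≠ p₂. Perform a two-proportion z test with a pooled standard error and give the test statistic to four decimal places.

p̂₁ = 960/1727 = 0.5558772, p̂₂ = 945/1733 = 0.5452972.
Pooled p̂ = (960+945)/(1727+1733) = 1905/3460 = 0.5505780.
SE = √(p̂(1−p̂)(1/n₁+1/n₂)) = √(0.5505780·0.4494220·0.00115607) = √(0.000286061) = 0.0169133.
z = (0.5558772 − 0.5452972)/0.0169133 = 0.0105800/0.0169133 = 0.6255.

z = 0.6255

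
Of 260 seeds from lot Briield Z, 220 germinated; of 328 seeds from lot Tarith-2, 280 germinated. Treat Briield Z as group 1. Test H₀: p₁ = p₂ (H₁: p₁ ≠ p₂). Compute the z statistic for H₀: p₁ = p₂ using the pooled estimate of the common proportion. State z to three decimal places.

p̂₁ = 220/260 ≈ 0.846154, p̂₂ = 280/328 ≈ 0.853659.
Pooled p̂ = (220+280)/(260+328) = 500/588 = 0.850340.
SE = √(0.127262 × 0.00689493) = 0.029622.
z = (0.846154 − 0.853659)/0.029622 = -0.007505/0.029622 = -0.253.
p-value = 2·P(Z > 0.253) ≈ 0.8000.

z = -0.253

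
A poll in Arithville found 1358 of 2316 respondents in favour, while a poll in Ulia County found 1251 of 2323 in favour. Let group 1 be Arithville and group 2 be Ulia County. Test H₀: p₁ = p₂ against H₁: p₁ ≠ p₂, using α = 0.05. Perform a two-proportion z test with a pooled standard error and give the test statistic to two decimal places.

p̂₁ = 1358/2316 = 0.5864, p̂₂ = 1251/2323 = 0.5385.
Pooled p̂ = (1358+1251)/(2316+2323) = 2609/4639 = 0.5624.
SE = √(0.246106 × 0.000862257) = 0.0146.
z = (0.5864 − 0.5385)/0.0146 = 0.0479/0.0146 = 3.28.
p-value = 2·P(Z > 3.283) ≈ 0.0010, so at α = 0.05 we reject H₀.

z = 3.28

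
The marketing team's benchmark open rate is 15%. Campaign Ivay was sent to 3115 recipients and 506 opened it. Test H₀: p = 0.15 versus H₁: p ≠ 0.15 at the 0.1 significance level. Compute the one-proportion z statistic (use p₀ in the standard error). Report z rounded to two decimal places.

z = 1.94

p̂ = 506/3115 = 0.1624.
Under H₀, SE = √(0.15·0.85/3115) = √(4.0931e-05) = 0.0064.
z = (0.1624 − 0.15)/0.0064 = 0.0124/0.0064 = 1.94.
p-value = 2·P(Z > 1.944) ≈ 0.0518; since p < α = 0.1, reject H₀.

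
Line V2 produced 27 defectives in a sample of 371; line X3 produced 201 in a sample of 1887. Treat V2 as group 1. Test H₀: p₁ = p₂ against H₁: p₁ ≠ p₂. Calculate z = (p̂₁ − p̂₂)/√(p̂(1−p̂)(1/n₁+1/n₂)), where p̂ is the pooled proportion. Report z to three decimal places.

p̂₁ = 27/371 = 0.07278, p̂₂ = 201/1887 = 0.10652.
Pooled p̂ = (27+201)/(371+1887) = 228/2258 = 0.10097.
SE = √(0.0907785 × 0.00322536) = 0.01711.
z = (0.07278 − 0.10652)/0.01711 = -0.03374/0.01711 = -1.972.

z = -1.972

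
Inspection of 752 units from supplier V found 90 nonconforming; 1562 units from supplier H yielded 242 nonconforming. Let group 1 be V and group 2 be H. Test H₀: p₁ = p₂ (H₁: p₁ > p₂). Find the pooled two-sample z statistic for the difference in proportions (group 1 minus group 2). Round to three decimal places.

p̂₁ = 90/752 ≈ 0.11968, p̂₂ = 242/1562 ≈ 0.15493.
Pooled p̂ = (90+242)/(752+1562) = 332/2314 = 0.14347.
SE = √(0.12289 × 0.00196999) = 0.01556.
z = (0.11968 − 0.15493)/0.01556 = -0.03525/0.01556 = -2.265.
p-value = P(Z > -2.265) ≈ 0.9883.

z = -2.265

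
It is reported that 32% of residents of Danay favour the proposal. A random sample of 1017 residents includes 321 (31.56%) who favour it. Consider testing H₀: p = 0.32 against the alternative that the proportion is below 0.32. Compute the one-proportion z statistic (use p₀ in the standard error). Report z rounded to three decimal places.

p̂ = 321/1017 ≈ 0.315634.
Under H₀, SE = √(0.32·0.68/1017) = √(0.000213963) = 0.014627.
z = (0.315634 − 0.32)/0.014627 = -0.004366/0.014627 = -0.298.

z = -0.298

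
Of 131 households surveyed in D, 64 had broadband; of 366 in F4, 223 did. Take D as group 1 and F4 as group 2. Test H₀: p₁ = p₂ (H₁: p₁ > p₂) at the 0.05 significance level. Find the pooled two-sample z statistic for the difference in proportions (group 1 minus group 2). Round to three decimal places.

p̂₁ = 64/131 ≈ 0.48855, p̂₂ = 223/366 ≈ 0.60929.
Pooled p̂ = (64+223)/(131+366) = 287/497 = 0.57746.
SE = √(0.243999 × 0.0103658) = 0.05029.
z = (0.48855 − 0.60929)/0.05029 = -0.12074/0.05029 = -2.401.
p-value = P(Z > -2.401) ≈ 0.9918, so at α = 0.05 we fail to reject H₀.

z = -2.401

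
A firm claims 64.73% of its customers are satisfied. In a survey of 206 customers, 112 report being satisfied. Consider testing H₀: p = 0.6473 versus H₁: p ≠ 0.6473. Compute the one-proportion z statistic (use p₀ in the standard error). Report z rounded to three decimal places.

p̂ = 112/206 = 0.54369.
Under H₀, SE = √(0.6473·0.3527/206) = √(0.00110827) = 0.03329.
z = (0.54369 − 0.6473)/0.03329 = -0.10361/0.03329 = -3.112.
Two-sided p-value ≈ 2·Φ(−3.112) = 0.0019.

z = -3.112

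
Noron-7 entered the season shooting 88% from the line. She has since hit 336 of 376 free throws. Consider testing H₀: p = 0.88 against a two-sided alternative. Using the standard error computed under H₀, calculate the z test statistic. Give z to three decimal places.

z = 0.813

p̂ = 336/376 = 0.89362.
Standard error under H₀: √(0.88×0.12/376) = 0.01676.
z = (0.89362 − 0.88)/0.01676 = 0.01362/0.01676 = 0.813.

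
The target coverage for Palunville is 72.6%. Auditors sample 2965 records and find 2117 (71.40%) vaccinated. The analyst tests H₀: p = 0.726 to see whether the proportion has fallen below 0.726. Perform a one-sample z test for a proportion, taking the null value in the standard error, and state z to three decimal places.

p̂ = 2117/2965 = 0.71400.
Standard error under H₀: √(0.726×0.274/2965) = 0.00819.
z = (0.71400 − 0.726)/0.00819 = -0.01200/0.00819 = -1.465.

z = -1.465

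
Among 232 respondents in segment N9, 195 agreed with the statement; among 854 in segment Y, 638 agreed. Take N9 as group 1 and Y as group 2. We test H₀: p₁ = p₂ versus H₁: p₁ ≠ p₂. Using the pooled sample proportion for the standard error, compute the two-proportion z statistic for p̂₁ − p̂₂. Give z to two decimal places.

p̂₁ = 195/232 = 0.84052, p̂₂ = 638/854 = 0.74707.
Pooled p̂ = (195+638)/(232+854) = 833/1086 = 0.76703.
SE = √(p̂(1−p̂)(1/n₁+1/n₂)) = √(0.76703·0.23297·0.00548131) = √(0.000979467) = 0.03130.
z = (0.84052 − 0.74707)/0.03130 = 0.09345/0.03130 = 2.99.
p-value = 2·P(Z > 2.986) ≈ 0.0028.

z = 2.99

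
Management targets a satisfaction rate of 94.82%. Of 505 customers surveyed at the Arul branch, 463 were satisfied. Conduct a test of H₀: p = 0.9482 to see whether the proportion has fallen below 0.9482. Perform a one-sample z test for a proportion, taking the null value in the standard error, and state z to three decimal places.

z = -3.181

p̂ = 463/505 = 0.916832.
Under H₀, SE = √(0.9482·0.0518/505) = √(9.72609e-05) = 0.009862.
z = (0.916832 − 0.9482)/0.009862 = -0.031368/0.009862 = -3.181.
p-value = P(Z < -3.181) ≈ 0.0007.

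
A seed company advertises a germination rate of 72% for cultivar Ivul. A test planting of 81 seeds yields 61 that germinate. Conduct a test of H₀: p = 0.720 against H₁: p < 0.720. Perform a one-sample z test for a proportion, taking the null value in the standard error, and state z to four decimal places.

z = 0.6632

p̂ = 61/81 ≈ 0.753086.
SE = √(p₀(1−p₀)/n) = √(0.2016/81) = 0.049889.
z = (0.753086 − 0.72)/0.049889 = 0.033086/0.049889 = 0.6632.
p-value = P(Z < 0.663) ≈ 0.7464.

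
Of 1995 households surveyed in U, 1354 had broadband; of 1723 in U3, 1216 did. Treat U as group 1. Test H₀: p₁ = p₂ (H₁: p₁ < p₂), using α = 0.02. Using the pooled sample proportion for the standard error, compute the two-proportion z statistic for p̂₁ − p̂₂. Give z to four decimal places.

z = -1.7803

p̂₁ = 1354/1995 = 0.6786967, p̂₂ = 1216/1723 = 0.7057458.
Pooled p̂ = (1354+1216)/(1995+1723) = 2570/3718 = 0.6912318.
SE = √(0.21343 × 0.00108164) = 0.0151939.
z = (0.6786967 − 0.7057458)/0.0151939 = -0.0270491/0.0151939 = -1.7803.
p-value = P(Z < -1.780) ≈ 0.0375; since p > α = 0.02, fail to reject H₀.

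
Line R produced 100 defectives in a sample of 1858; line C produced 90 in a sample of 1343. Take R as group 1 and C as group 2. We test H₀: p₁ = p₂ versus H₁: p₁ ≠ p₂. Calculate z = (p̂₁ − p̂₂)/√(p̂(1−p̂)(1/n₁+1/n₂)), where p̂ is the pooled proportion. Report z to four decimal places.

p̂₁ = 100/1858 ≈ 0.053821, p̂₂ = 90/1343 ≈ 0.067014.
Pooled p̂ = (100+90)/(1858+1343) = 190/3201 = 0.059356.
SE = √(0.0558333 × 0.00128281) = 0.008463.
z = (0.053821 − 0.067014)/0.008463 = -0.013193/0.008463 = -1.5589.

z = -1.5589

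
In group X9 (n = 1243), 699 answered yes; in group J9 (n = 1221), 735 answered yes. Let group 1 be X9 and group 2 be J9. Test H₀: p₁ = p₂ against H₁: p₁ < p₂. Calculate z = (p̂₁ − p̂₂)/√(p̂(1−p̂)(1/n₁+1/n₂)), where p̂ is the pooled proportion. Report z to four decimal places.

z = -1.9934

p̂₁ = 699/1243 = 0.562349, p̂₂ = 735/1221 = 0.601966.
Pooled p̂ = (699+735)/(1243+1221) = 1434/2464 = 0.581981.
SE = √(0.243279 × 0.00162351) = 0.019874.
z = (0.562349 − 0.601966)/0.019874 = -0.039617/0.019874 = -1.9934.
p-value = P(Z < -1.993) ≈ 0.0231.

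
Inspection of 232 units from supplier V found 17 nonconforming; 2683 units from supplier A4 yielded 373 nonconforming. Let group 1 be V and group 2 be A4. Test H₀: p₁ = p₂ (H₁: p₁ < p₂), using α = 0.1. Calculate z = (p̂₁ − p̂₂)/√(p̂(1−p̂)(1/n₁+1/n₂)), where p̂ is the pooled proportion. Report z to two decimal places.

p̂₁ = 17/232 ≈ 0.0733, p̂₂ = 373/2683 ≈ 0.1390.
Pooled p̂ = (17+373)/(232+2683) = 390/2915 = 0.1338.
SE = √(p̂(1−p̂)(1/n₁+1/n₂)) = √(0.1338·0.8662·0.00468306) = √(0.000542724) = 0.0233.
z = (0.0733 − 0.1390)/0.0233 = -0.0657/0.0233 = -2.82.
p-value = P(Z < -2.822) ≈ 0.0024, so at α = 0.1 we reject H₀.

z = -2.82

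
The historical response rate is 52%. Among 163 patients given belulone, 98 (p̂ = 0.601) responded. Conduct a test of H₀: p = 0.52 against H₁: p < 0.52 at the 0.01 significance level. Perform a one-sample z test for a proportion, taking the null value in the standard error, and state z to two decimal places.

z = 2.08

p̂ = 98/163 ≈ 0.6012.
Under H₀, SE = √(0.52·0.48/163) = √(0.00153129) = 0.0391.
z = (0.6012 − 0.52)/0.0391 = 0.0812/0.0391 = 2.08.
p-value = P(Z < 2.076) ≈ 0.9810. With α = 0.01, fail to reject H₀.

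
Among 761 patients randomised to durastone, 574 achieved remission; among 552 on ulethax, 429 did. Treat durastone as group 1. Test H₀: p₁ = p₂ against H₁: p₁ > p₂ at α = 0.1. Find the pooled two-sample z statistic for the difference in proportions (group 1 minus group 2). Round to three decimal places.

p̂₁ = 574/761 ≈ 0.75427, p̂₂ = 429/552 ≈ 0.77717.
Pooled p̂ = (574+429)/(761+552) = 1003/1313 = 0.76390.
SE = √(0.180357 × 0.00312565) = 0.02374.
z = (0.75427 − 0.77717)/0.02374 = -0.02290/0.02374 = -0.965.
p-value = P(Z > -0.965) ≈ 0.8326, so at α = 0.1 we fail to reject H₀.

z = -0.965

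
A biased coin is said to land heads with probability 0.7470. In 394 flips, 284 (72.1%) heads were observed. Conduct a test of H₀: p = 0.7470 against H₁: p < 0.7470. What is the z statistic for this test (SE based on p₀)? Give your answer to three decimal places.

p̂ = 284/394 ≈ 0.72081.
Standard error under H₀: √(0.747×0.253/394) = 0.02190.
z = (0.72081 − 0.747)/0.02190 = -0.02619/0.02190 = -1.196.

z = -1.196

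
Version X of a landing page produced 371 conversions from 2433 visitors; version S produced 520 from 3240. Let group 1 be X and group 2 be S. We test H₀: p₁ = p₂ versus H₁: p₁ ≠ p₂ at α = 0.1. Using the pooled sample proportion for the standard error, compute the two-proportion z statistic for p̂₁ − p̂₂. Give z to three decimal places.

z = -0.820

p̂₁ = 371/2433 = 0.15249, p̂₂ = 520/3240 = 0.16049.
Pooled p̂ = (371+520)/(2433+3240) = 891/5673 = 0.15706.
SE = √(p̂(1−p̂)(1/n₁+1/n₂)) = √(0.15706·0.84294·0.000719657) = √(9.52768e-05) = 0.00976.
z = (0.15249 − 0.16049)/0.00976 = -0.00800/0.00976 = -0.820.
p-value = 2·P(Z > 0.820) ≈ 0.4120, so at α = 0.1 we fail to reject H₀.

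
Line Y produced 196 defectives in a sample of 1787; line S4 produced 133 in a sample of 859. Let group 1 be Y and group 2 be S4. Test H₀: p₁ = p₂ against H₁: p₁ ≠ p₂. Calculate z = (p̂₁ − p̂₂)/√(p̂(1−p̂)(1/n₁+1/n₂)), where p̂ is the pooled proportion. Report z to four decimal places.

p̂₁ = 196/1787 = 0.1096810, p̂₂ = 133/859 = 0.1548312.
Pooled p̂ = (196+133)/(1787+859) = 329/2646 = 0.1243386.
SE = √(p̂(1−p̂)(1/n₁+1/n₂)) = √(0.1243386·0.8756614·0.00172374) = √(0.000187678) = 0.0136996.
z = (0.1096810 − 0.1548312)/0.0136996 = -0.0451502/0.0136996 = -3.2957.

z = -3.2957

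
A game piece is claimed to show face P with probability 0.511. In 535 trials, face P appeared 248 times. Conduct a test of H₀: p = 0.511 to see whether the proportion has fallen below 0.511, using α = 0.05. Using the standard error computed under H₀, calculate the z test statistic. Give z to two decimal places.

p̂ = 248/535 ≈ 0.46355.
Under H₀, SE = √(0.511·0.489/535) = √(0.000467064) = 0.02161.
z = (0.46355 − 0.511)/0.02161 = -0.04745/0.02161 = -2.20.
p-value = P(Z < -2.196) ≈ 0.0141, so at α = 0.05 we reject H₀.

z = -2.20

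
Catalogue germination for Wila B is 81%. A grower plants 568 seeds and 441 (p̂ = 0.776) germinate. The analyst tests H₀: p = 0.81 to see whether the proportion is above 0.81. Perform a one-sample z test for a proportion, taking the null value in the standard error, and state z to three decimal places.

p̂ = 441/568 = 0.77641.
Under H₀, SE = √(0.81·0.19/568) = √(0.000270951) = 0.01646.
z = (0.77641 − 0.81)/0.01646 = -0.03359/0.01646 = -2.041.
p-value = P(Z > -2.041) ≈ 0.9794.

z = -2.041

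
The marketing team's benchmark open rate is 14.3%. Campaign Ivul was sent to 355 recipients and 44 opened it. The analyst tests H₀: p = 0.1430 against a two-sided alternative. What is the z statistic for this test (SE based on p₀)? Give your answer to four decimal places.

p̂ = 44/355 = 0.123944.
Under H₀, SE = √(0.143·0.857/355) = √(0.000345214) = 0.018580.
z = (0.123944 − 0.143)/0.018580 = -0.019056/0.018580 = -1.0256.
Two-sided p-value ≈ 2·Φ(−1.026) = 0.3051.

z = -1.0256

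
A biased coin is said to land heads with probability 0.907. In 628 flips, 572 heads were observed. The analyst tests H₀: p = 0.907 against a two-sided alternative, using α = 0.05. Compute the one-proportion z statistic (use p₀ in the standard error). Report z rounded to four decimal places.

p̂ = 572/628 ≈ 0.910828.
SE = √(p₀(1−p₀)/n) = √(0.084351/628) = 0.011590.
z = (0.910828 − 0.907)/0.011590 = 0.003828/0.011590 = 0.3303.
Two-sided p-value ≈ 2·Φ(−0.330) = 0.7412. With α = 0.05, fail to reject H₀.

z = 0.3303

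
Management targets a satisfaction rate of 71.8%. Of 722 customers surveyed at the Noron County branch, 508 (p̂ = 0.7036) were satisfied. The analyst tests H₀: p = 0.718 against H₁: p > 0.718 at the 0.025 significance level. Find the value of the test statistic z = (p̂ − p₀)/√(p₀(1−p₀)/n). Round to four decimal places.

z = -0.8598

p̂ = 508/722 ≈ 0.703601.
Standard error under H₀: √(0.718×0.282/722) = 0.016746.
z = (0.703601 − 0.718)/0.016746 = -0.014399/0.016746 = -0.8598.
p-value = P(Z > -0.860) ≈ 0.8051, so at α = 0.025 we fail to reject H₀.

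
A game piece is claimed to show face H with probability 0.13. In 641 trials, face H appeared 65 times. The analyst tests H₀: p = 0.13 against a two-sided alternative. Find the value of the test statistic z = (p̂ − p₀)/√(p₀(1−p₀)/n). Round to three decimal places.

p̂ = 65/641 ≈ 0.101404.
SE = √(p₀(1−p₀)/n) = √(0.1131/641) = 0.013283.
z = (0.101404 − 0.13)/0.013283 = -0.028596/0.013283 = -2.153.
p-value = 2·P(Z > 2.153) ≈ 0.0313.

z = -2.153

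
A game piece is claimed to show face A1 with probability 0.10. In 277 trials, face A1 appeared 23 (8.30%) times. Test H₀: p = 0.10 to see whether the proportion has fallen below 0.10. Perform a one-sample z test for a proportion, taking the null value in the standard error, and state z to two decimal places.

z = -0.94

p̂ = 23/277 ≈ 0.0830.
SE = √(p₀(1−p₀)/n) = √(0.09/277) = 0.0180.
z = (0.0830 − 0.1)/0.0180 = -0.0170/0.0180 = -0.94.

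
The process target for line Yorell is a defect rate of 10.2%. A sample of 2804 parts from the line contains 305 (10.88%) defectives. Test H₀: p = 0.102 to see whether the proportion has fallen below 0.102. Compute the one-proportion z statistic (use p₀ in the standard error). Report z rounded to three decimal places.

z = 1.185

p̂ = 305/2804 ≈ 0.108773.
Under H₀, SE = √(0.102·0.898/2804) = √(3.26662e-05) = 0.005715.
z = (0.108773 − 0.102)/0.005715 = 0.006773/0.005715 = 1.185.
p-value = P(Z < 1.185) ≈ 0.8820.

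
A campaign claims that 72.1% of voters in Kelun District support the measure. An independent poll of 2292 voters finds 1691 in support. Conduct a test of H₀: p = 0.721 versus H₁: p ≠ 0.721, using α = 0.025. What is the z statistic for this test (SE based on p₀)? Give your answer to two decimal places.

z = 1.79

p̂ = 1691/2292 ≈ 0.7378.
SE = √(p₀(1−p₀)/n) = √(0.20116/2292) = 0.0094.
z = (0.7378 − 0.721)/0.0094 = 0.0168/0.0094 = 1.79.
p-value = 2·P(Z > 1.792) ≈ 0.0732; since p > α = 0.025, fail to reject H₀.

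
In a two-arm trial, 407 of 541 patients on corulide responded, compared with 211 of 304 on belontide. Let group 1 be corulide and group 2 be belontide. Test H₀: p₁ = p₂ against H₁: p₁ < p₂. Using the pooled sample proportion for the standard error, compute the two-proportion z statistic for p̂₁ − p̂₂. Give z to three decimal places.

z = 1.833

p̂₁ = 407/541 ≈ 0.75231, p̂₂ = 211/304 ≈ 0.69408.
Pooled p̂ = (407+211)/(541+304) = 618/845 = 0.73136.
SE = √(p̂(1−p̂)(1/n₁+1/n₂)) = √(0.73136·0.26864·0.0051379) = √(0.00100945) = 0.03177.
z = (0.75231 − 0.69408)/0.03177 = 0.05823/0.03177 = 1.833.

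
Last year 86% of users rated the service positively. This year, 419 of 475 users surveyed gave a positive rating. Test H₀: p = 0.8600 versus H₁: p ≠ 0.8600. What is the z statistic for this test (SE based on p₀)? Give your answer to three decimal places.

z = 1.388

p̂ = 419/475 ≈ 0.882105.
Standard error under H₀: √(0.86×0.14/475) = 0.015921.
z = (0.882105 − 0.86)/0.015921 = 0.022105/0.015921 = 1.388.
Two-sided p-value ≈ 2·Φ(−1.388) = 0.1650.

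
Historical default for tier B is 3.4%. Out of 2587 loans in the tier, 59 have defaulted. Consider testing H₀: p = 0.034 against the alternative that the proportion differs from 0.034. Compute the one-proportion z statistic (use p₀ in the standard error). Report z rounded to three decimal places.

p̂ = 59/2587 ≈ 0.022806.
Under H₀, SE = √(0.034·0.966/2587) = √(1.26958e-05) = 0.003563.
z = (0.022806 − 0.034)/0.003563 = -0.011194/0.003563 = -3.142.
p-value = 2·P(Z > 3.142) ≈ 0.0017.

z = -3.142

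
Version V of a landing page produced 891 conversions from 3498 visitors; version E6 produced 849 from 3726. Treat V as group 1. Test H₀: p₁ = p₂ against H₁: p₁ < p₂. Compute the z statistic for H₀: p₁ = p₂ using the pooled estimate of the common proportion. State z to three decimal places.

z = 2.668

p̂₁ = 891/3498 = 0.254717, p̂₂ = 849/3726 = 0.227858.
Pooled p̂ = (891+849)/(3498+3726) = 1740/7224 = 0.240864.
SE = √(0.182848 × 0.000554262) = 0.010067.
z = (0.254717 − 0.227858)/0.010067 = 0.026859/0.010067 = 2.668.
p-value = P(Z < 2.668) ≈ 0.9962.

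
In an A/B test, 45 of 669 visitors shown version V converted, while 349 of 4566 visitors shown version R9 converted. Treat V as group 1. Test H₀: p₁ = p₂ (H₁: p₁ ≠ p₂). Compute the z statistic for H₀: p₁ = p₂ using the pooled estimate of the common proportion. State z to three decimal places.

p̂₁ = 45/669 = 0.06726, p̂₂ = 349/4566 = 0.07643.
Pooled p̂ = (45+349)/(669+4566) = 394/5235 = 0.07526.
SE = √(0.0695982 × 0.00171378) = 0.01092.
z = (0.06726 − 0.07643)/0.01092 = -0.00917/0.01092 = -0.840.
p-value = 2·P(Z > 0.840) ≈ 0.4011.

z = -0.840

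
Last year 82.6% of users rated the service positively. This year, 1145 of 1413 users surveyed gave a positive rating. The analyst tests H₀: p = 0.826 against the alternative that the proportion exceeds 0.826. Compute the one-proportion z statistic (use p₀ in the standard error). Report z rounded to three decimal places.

z = -1.553

p̂ = 1145/1413 = 0.81033.
Under H₀, SE = √(0.826·0.174/1413) = √(0.000101715) = 0.01009.
z = (0.81033 − 0.826)/0.01009 = -0.01567/0.01009 = -1.553.
p-value = P(Z > -1.553) ≈ 0.9398.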